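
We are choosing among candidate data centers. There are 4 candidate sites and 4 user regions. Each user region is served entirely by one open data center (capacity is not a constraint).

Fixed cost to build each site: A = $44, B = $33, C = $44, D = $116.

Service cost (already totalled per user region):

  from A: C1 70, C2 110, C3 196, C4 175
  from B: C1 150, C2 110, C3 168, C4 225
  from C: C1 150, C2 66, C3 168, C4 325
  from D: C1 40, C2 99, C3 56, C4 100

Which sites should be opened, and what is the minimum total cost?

Open D only; minimum total cost 411.

For any fixed open set, each user region goes to its cheapest open site; total = fixed + service.
{D}: C1→D 40, C2→D 99, C3→D 56, C4→D 100. Service 295; fixed 116; total 411.
{C, D}: C1→D 40, C2→C 66, C3→D 56, C4→D 100. Service 262; fixed 160; total 422.
{B, D}: service 295 + fixed 149 = 444
{A, B, C, D}: C1→D 40, C2→C 66, C3→D 56, C4→D 100. Service 262; fixed 237; total 499.
No other subset beats 411.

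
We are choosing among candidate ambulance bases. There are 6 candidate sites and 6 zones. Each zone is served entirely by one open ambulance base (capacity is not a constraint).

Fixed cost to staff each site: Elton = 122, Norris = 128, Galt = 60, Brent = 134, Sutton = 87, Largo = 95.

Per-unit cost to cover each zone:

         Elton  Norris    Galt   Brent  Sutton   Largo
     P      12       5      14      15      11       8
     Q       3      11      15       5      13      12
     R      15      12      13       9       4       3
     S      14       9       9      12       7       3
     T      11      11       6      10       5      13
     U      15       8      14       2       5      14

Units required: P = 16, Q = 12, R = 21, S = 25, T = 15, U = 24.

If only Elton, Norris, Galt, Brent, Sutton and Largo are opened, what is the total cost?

Each zone is assigned to its cheapest site among the open ones.
{Elton, Norris, Galt, Brent, Sutton, Largo}: P→Norris 5·16=80, Q→Elton 3·12=36, R→Largo 3·21=63, S→Largo 3·25=75, T→Sutton 5·15=75, U→Brent 2·24=48. Service 377; fixed 626; total 1003.

Total cost: 1003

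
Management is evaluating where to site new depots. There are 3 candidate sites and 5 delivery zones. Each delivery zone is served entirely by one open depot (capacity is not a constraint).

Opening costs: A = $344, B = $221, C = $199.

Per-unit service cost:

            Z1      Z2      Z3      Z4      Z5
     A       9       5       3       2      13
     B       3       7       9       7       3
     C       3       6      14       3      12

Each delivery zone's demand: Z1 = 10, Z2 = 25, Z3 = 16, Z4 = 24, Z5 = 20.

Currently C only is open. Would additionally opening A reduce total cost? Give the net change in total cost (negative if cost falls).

No — net change +119 (cost rises by 119).

Current service cost with {C}: 716.
Adding A: each delivery zone re-picks its cheapest; new service cost 491, saving 225.
Extra fixed cost: 344. Net change = 344 − 225 = 119.
(Totals: 915 → 1034.)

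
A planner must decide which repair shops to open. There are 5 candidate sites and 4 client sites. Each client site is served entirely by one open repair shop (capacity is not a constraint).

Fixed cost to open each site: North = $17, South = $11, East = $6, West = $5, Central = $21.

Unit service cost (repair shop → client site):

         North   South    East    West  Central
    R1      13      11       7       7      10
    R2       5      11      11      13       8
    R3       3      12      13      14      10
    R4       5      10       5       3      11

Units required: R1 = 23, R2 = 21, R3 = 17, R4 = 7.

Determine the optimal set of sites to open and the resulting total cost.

For any fixed open set, each client site goes to its cheapest open site; total = fixed + service.
{North, West}: R1→West 7·23=161, R2→North 5·21=105, R3→North 3·17=51, R4→West 3·7=21. Service 338; fixed 22; total 360.
{North, East, West}: R1→East 7·23=161, R2→North 5·21=105, R3→North 3·17=51, R4→West 3·7=21. Service 338; fixed 28; total 366.
{North, South, West}: service 338 + fixed 33 = 371
{North, South, East, West, Central}: service 338 + fixed 60 = 398
No other subset beats 360.

Open North and West; minimum total cost 360.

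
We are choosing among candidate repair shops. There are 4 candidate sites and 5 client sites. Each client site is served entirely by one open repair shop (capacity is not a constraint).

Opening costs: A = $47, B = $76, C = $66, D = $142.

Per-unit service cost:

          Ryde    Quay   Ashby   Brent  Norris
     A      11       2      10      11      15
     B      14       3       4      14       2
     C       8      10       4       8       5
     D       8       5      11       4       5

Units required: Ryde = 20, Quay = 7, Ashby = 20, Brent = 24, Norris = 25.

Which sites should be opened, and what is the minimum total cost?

Open B and D; minimum total cost 625.

For any fixed open set, each client site goes to its cheapest open site; total = fixed + service.
{B, D}: Ryde→D 8·20=160, Quay→B 3·7=21, Ashby→B 4·20=80, Brent→D 4·24=96, Norris→B 2·25=50. Service 407; fixed 218; total 625.
{B, C}: Ryde→C 8·20=160, Quay→B 3·7=21, Ashby→B 4·20=80, Brent→C 8·24=192, Norris→B 2·25=50. Service 503; fixed 142; total 645.
{A, B, D}: service 400 + fixed 265 = 665
{A, B, C, D}: Ryde→C 8·20=160, Quay→A 2·7=14, Ashby→B 4·20=80, Brent→D 4·24=96, Norris→B 2·25=50. Service 400; fixed 331; total 731.
No other subset beats 625.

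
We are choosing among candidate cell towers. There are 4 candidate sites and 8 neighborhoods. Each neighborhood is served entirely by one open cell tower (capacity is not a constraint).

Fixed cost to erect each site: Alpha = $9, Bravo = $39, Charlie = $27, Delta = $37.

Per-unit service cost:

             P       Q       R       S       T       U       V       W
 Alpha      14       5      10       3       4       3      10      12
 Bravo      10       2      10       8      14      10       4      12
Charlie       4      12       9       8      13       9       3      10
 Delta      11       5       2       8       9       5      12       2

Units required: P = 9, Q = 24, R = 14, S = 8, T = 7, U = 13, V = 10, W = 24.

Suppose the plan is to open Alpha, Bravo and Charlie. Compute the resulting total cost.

Each neighborhood is assigned to its cheapest site among the open ones.
{Alpha, Bravo, Charlie}: P→Charlie 4·9=36, Q→Bravo 2·24=48, R→Charlie 9·14=126, S→Alpha 3·8=24, T→Alpha 4·7=28, U→Alpha 3·13=39, V→Charlie 3·10=30, W→Charlie 10·24=240. Service 571; fixed 75; total 646.

Total cost: 646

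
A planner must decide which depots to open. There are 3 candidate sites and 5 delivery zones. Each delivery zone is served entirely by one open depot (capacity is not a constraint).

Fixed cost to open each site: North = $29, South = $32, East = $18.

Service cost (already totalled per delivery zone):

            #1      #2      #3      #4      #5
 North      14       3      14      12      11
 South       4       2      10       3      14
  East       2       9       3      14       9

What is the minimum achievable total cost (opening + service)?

Minimum total cost: 55

For any fixed open set, each delivery zone goes to its cheapest open site; total = fixed + service.
{East}: #1→East 2, #2→East 9, #3→East 3, #4→East 14, #5→East 9. Service 37; fixed 18; total 55.
{South}: #1→South 4, #2→South 2, #3→South 10, #4→South 3, #5→South 14. Service 33; fixed 32; total 65.
{South, East}: #1→East 2, #2→South 2, #3→East 3, #4→South 3, #5→East 9. Service 19; fixed 50; total 69.
{North, South, East}: service 19 + fixed 79 = 98
No other subset beats 55.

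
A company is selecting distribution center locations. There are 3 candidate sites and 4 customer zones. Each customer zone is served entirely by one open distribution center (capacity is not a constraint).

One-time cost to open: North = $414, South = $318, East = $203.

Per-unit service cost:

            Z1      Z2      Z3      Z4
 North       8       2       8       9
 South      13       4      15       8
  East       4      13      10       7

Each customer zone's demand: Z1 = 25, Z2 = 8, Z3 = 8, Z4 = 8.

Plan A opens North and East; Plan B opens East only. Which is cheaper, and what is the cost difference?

Plan A: {North, East}: Z1→East 4·25=100, Z2→North 2·8=16, Z3→North 8·8=64, Z4→East 7·8=56. Service 236; fixed 617; total 853.
Plan B: {East}: Z1→East 4·25=100, Z2→East 13·8=104, Z3→East 10·8=80, Z4→East 7·8=56. Service 340; fixed 203; total 543.
Difference: |853 − 543| = 310.

Plan B is cheaper by 310.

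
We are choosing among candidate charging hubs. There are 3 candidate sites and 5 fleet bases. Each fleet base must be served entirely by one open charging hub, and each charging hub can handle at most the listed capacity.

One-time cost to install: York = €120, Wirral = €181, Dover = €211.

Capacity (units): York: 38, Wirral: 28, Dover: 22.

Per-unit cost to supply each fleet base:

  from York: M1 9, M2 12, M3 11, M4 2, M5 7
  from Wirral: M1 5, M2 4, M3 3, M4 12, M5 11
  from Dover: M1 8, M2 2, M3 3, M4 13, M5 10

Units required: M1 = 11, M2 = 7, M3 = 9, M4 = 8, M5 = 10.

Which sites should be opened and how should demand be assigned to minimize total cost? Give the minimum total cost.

Open {York, Wirral}: M1→Wirral 5·11=55, M2→Wirral 4·7=28, M3→Wirral 3·9=27, M4→York 2·8=16, M5→York 7·10=70.
Loads: York carries 18/38, Wirral carries 27/28. Service 196; fixed 301; total 497.
Next best feasible plan costs 541.

Minimum total cost: 497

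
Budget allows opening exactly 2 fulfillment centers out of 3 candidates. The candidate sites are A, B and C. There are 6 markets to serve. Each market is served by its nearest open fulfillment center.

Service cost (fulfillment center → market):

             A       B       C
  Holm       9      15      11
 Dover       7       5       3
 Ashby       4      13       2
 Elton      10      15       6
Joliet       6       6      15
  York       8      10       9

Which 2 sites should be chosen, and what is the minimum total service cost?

Choose A and C; total service cost 34.

With exactly 2 open, each market uses its cheapest among the chosen.
{A, C}: Holm→A 9, Dover→C 3, Ashby→C 2, Elton→C 6, Joliet→A 6, York→A 8. Service cost 34.
{B, C}: service cost 37
{A, B}: service cost 42
Among all 3 size-2 choices, {A, C} is lowest.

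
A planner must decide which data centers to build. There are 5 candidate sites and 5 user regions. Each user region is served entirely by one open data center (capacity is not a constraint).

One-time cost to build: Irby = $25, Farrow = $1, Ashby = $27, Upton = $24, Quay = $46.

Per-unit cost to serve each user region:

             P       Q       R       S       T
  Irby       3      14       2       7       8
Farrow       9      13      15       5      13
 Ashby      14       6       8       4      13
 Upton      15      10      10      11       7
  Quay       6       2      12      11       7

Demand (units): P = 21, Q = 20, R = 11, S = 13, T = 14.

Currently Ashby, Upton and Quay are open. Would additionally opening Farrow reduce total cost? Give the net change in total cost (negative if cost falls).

Current service cost with {Ashby, Upton, Quay}: 404.
Adding Farrow: each user region re-picks its cheapest; new service cost 404, saving 0.
Extra fixed cost: 1. Net change = 1 − 0 = 1.
(Totals: 501 → 502.)

No — net change +1 (cost rises by 1).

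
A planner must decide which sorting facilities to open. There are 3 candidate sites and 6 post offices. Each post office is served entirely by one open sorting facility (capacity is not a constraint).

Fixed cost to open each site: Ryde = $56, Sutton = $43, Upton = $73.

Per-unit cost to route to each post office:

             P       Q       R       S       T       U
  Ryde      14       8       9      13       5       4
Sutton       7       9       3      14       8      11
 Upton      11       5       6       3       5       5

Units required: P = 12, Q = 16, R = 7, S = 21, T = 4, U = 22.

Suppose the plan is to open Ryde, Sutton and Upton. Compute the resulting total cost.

Total cost: 528

Each post office is assigned to its cheapest site among the open ones.
{Ryde, Sutton, Upton}: P→Sutton 7·12=84, Q→Upton 5·16=80, R→Sutton 3·7=21, S→Upton 3·21=63, T→Ryde 5·4=20, U→Ryde 4·22=88. Service 356; fixed 172; total 528.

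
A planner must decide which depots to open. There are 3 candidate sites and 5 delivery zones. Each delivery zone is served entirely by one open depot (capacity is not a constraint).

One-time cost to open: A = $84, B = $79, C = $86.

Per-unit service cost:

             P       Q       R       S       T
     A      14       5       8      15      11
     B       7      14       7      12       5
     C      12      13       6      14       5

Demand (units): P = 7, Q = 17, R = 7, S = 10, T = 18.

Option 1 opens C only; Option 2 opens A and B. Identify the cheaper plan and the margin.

Option 1: {C}: P→C 12·7=84, Q→C 13·17=221, R→C 6·7=42, S→C 14·10=140, T→C 5·18=90. Service 577; fixed 86; total 663.
Option 2: {A, B}: P→B 7·7=49, Q→A 5·17=85, R→B 7·7=49, S→B 12·10=120, T→B 5·18=90. Service 393; fixed 163; total 556.
Difference: |663 − 556| = 107.

Option 2 is cheaper by 107.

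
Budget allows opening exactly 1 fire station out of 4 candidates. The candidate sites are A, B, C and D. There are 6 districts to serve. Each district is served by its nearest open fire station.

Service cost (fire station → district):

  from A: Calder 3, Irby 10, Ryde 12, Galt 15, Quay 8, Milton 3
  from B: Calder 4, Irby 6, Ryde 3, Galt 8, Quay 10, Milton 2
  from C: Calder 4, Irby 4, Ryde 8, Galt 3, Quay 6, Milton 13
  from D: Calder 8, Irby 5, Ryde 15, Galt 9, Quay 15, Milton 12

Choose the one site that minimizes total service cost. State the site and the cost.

Choose B only; total service cost 33.

With exactly 1 open, each district uses its cheapest among the chosen.
{B}: Calder→B 4, Irby→B 6, Ryde→B 3, Galt→B 8, Quay→B 10, Milton→B 2. Service cost 33.
{C}: service cost 38
{A}: service cost 51
Among all 4 size-1 choices, {B} is lowest.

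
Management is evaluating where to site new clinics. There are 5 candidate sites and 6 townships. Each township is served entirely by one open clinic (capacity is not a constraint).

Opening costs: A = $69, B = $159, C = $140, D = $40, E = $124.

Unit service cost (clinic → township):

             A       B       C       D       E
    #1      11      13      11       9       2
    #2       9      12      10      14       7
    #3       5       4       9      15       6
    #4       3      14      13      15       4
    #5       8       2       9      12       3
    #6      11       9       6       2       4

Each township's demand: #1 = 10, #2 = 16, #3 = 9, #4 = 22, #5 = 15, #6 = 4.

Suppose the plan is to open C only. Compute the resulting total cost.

Each township is assigned to its cheapest site among the open ones.
{C}: #1→C 11·10=110, #2→C 10·16=160, #3→C 9·9=81, #4→C 13·22=286, #5→C 9·15=135, #6→C 6·4=24. Service 796; fixed 140; total 936.

Total cost: 936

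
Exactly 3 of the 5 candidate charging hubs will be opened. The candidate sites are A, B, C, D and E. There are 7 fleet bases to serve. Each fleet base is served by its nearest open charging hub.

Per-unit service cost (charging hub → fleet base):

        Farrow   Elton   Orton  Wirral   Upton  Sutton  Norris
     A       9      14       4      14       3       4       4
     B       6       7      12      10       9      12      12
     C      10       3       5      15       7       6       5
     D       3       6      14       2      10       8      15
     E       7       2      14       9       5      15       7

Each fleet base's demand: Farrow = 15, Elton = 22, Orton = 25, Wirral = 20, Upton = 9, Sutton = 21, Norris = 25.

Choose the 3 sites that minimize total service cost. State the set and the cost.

Choose A, D and E; total service cost 440.

With exactly 3 open, each fleet base uses its cheapest among the chosen.
{A, D, E}: Farrow→D 3·15=45, Elton→E 2·22=44, Orton→A 4·25=100, Wirral→D 2·20=40, Upton→A 3·9=27, Sutton→A 4·21=84, Norris→A 4·25=100. Service cost 440.
{A, C, D}: service cost 462
{A, B, D}: service cost 528
Among all 10 size-3 choices, {A, D, E} is lowest.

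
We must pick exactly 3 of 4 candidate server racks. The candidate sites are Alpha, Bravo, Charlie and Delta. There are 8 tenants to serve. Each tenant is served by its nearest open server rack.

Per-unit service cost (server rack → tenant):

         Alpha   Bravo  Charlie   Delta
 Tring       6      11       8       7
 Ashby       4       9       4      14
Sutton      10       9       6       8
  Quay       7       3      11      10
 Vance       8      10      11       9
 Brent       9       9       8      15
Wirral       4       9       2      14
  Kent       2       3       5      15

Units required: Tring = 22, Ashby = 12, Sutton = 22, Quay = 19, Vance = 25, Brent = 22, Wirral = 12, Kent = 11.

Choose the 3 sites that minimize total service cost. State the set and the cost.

Choose Alpha, Bravo and Charlie; total service cost 791.

With exactly 3 open, each tenant uses its cheapest among the chosen.
{Alpha, Bravo, Charlie}: Tring→Alpha 6·22=132, Ashby→Alpha 4·12=48, Sutton→Charlie 6·22=132, Quay→Bravo 3·19=57, Vance→Alpha 8·25=200, Brent→Charlie 8·22=176, Wirral→Charlie 2·12=24, Kent→Alpha 2·11=22. Service cost 791.
{Bravo, Charlie, Delta}: service cost 849
{Alpha, Charlie, Delta}: service cost 867
Among all 4 size-3 choices, {Alpha, Bravo, Charlie} is lowest.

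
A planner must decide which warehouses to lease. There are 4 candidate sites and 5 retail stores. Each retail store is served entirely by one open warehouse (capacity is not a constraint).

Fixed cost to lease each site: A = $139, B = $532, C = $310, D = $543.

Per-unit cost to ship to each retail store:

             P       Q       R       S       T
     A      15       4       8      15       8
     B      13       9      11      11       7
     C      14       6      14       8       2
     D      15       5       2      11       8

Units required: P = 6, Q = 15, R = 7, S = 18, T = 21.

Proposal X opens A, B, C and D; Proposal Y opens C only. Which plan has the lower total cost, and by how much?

Proposal X: {A, B, C, D}: P→B 13·6=78, Q→A 4·15=60, R→D 2·7=14, S→C 8·18=144, T→C 2·21=42. Service 338; fixed 1524; total 1862.
Proposal Y: {C}: P→C 14·6=84, Q→C 6·15=90, R→C 14·7=98, S→C 8·18=144, T→C 2·21=42. Service 458; fixed 310; total 768.
Difference: |1862 − 768| = 1094.

Proposal Y is cheaper by 1094.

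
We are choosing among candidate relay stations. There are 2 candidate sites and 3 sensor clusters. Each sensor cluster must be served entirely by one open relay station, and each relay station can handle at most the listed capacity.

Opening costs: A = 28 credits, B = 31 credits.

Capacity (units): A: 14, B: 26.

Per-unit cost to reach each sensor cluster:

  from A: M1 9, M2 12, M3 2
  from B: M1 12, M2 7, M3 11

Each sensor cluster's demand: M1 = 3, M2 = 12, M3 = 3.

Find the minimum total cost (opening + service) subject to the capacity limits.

Minimum total cost: 176

Open {A, B}: M1→A 9·3=27, M2→B 7·12=84, M3→A 2·3=6.
Loads: A carries 6/14, B carries 12/26. Service 117; fixed 59; total 176.
Next best feasible plan costs 184.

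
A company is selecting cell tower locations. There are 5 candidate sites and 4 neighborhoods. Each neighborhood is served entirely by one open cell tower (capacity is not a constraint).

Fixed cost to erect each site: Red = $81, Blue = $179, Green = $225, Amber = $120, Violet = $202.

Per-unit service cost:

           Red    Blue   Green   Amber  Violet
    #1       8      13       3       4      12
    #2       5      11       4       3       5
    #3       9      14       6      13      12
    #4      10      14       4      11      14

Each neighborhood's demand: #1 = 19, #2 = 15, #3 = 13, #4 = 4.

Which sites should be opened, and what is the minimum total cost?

For any fixed open set, each neighborhood goes to its cheapest open site; total = fixed + service.
{Green}: #1→Green 3·19=57, #2→Green 4·15=60, #3→Green 6·13=78, #4→Green 4·4=16. Service 211; fixed 225; total 436.
{Amber}: service 334 + fixed 120 = 454
{Red}: #1→Red 8·19=152, #2→Red 5·15=75, #3→Red 9·13=117, #4→Red 10·4=40. Service 384; fixed 81; total 465.
{Red, Blue, Green, Amber, Violet}: #1→Green 3·19=57, #2→Amber 3·15=45, #3→Green 6·13=78, #4→Green 4·4=16. Service 196; fixed 807; total 1003.
No other subset beats 436.

Open Green only; minimum total cost 436.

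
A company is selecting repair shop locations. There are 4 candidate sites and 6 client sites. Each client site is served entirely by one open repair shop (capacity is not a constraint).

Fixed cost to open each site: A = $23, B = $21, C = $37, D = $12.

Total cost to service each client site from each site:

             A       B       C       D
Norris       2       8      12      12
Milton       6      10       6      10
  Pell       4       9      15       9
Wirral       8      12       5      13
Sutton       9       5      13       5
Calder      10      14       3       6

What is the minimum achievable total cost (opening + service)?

Minimum total cost: 62

For any fixed open set, each client site goes to its cheapest open site; total = fixed + service.
{A}: Norris→A 2, Milton→A 6, Pell→A 4, Wirral→A 8, Sutton→A 9, Calder→A 10. Service 39; fixed 23; total 62.
{A, D}: Norris→A 2, Milton→A 6, Pell→A 4, Wirral→A 8, Sutton→D 5, Calder→D 6. Service 31; fixed 35; total 66.
{D}: Norris→D 12, Milton→D 10, Pell→D 9, Wirral→D 13, Sutton→D 5, Calder→D 6. Service 55; fixed 12; total 67.
{A, B, C, D}: service 25 + fixed 93 = 118
No other subset beats 62.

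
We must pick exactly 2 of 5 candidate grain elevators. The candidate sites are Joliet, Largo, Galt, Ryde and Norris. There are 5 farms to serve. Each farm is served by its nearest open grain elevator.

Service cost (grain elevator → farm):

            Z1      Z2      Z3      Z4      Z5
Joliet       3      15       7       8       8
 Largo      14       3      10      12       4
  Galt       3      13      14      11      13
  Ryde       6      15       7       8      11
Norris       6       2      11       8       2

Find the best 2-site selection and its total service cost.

Choose Joliet and Norris; total service cost 22.

With exactly 2 open, each farm uses its cheapest among the chosen.
{Joliet, Norris}: Z1→Joliet 3, Z2→Norris 2, Z3→Joliet 7, Z4→Joliet 8, Z5→Norris 2. Service cost 22.
{Joliet, Largo}: service cost 25
{Ryde, Norris}: service cost 25
Among all 10 size-2 choices, {Joliet, Norris} is lowest.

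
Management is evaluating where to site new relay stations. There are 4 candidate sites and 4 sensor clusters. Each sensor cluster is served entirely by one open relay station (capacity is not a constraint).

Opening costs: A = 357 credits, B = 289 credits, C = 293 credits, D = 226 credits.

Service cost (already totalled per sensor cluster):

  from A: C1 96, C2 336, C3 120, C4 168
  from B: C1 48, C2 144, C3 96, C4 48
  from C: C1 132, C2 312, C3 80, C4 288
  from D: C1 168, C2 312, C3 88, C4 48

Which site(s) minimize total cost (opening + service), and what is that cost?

For any fixed open set, each sensor cluster goes to its cheapest open site; total = fixed + service.
{B}: C1→B 48, C2→B 144, C3→B 96, C4→B 48. Service 336; fixed 289; total 625.
{D}: service 616 + fixed 226 = 842
{B, D}: service 328 + fixed 515 = 843
{A, B, C, D}: C1→B 48, C2→B 144, C3→C 80, C4→B 48. Service 320; fixed 1165; total 1485.
No other subset beats 625.

Open B only; minimum total cost 625.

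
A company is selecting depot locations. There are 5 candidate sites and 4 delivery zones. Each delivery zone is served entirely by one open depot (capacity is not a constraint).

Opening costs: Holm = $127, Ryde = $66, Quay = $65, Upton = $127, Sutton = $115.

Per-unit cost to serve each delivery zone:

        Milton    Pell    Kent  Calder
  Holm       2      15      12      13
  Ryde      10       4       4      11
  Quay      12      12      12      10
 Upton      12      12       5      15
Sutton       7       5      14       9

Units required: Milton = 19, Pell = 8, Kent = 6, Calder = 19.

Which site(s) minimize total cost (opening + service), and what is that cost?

Open Holm and Ryde; minimum total cost 496.

For any fixed open set, each delivery zone goes to its cheapest open site; total = fixed + service.
{Holm, Ryde}: Milton→Holm 2·19=38, Pell→Ryde 4·8=32, Kent→Ryde 4·6=24, Calder→Ryde 11·19=209. Service 303; fixed 193; total 496.
{Ryde}: Milton→Ryde 10·19=190, Pell→Ryde 4·8=32, Kent→Ryde 4·6=24, Calder→Ryde 11·19=209. Service 455; fixed 66; total 521.
{Ryde, Sutton}: service 360 + fixed 181 = 541
{Holm, Ryde, Quay, Upton, Sutton}: Milton→Holm 2·19=38, Pell→Ryde 4·8=32, Kent→Ryde 4·6=24, Calder→Sutton 9·19=171. Service 265; fixed 500; total 765.
No other subset beats 496.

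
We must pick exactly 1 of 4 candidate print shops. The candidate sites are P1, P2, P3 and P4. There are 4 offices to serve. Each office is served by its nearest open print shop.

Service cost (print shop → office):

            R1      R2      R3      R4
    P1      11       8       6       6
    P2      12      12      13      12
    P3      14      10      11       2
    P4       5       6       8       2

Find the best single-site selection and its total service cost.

With exactly 1 open, each office uses its cheapest among the chosen.
{P4}: R1→P4 5, R2→P4 6, R3→P4 8, R4→P4 2. Service cost 21.
{P1}: service cost 31
{P3}: service cost 37
Among all 4 size-1 choices, {P4} is lowest.

Choose P4 only; total service cost 21.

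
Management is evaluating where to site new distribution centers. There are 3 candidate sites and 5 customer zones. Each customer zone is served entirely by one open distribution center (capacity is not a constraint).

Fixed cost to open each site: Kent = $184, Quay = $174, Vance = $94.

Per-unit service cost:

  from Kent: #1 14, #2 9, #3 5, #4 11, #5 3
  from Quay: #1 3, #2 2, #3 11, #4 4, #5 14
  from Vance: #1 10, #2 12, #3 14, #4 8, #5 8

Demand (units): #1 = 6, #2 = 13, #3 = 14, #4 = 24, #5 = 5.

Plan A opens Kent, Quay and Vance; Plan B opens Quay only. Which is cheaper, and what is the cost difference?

Plan A: {Kent, Quay, Vance}: #1→Quay 3·6=18, #2→Quay 2·13=26, #3→Kent 5·14=70, #4→Quay 4·24=96, #5→Kent 3·5=15. Service 225; fixed 452; total 677.
Plan B: {Quay}: #1→Quay 3·6=18, #2→Quay 2·13=26, #3→Quay 11·14=154, #4→Quay 4·24=96, #5→Quay 14·5=70. Service 364; fixed 174; total 538.
Difference: |677 − 538| = 139.

Plan B is cheaper by 139.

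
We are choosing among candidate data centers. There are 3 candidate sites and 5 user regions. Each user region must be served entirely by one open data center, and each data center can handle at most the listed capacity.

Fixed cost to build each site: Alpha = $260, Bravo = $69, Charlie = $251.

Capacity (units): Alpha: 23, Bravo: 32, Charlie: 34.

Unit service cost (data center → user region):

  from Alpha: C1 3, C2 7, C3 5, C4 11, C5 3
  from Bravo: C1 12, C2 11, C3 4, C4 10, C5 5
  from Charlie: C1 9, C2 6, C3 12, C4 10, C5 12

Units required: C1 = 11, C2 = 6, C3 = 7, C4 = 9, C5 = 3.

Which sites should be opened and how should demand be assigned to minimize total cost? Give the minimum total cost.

Minimum total cost: 531

Open {Alpha, Bravo}: C1→Alpha 3·11=33, C2→Alpha 7·6=42, C3→Bravo 4·7=28, C4→Bravo 10·9=90, C5→Alpha 3·3=9.
Loads: Alpha carries 20/23, Bravo carries 16/32. Service 202; fixed 329; total 531.
Next best feasible plan costs 537.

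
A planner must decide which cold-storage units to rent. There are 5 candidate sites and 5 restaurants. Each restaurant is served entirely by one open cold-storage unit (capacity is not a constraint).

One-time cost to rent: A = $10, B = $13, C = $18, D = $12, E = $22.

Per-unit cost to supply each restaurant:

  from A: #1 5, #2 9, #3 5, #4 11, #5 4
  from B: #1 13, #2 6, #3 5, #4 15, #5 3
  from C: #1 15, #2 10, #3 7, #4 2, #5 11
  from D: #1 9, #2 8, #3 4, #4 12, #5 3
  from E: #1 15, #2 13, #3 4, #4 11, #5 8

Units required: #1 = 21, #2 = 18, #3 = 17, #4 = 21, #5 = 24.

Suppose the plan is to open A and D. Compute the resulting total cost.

Each restaurant is assigned to its cheapest site among the open ones.
{A, D}: #1→A 5·21=105, #2→D 8·18=144, #3→D 4·17=68, #4→A 11·21=231, #5→D 3·24=72. Service 620; fixed 22; total 642.

Total cost: 642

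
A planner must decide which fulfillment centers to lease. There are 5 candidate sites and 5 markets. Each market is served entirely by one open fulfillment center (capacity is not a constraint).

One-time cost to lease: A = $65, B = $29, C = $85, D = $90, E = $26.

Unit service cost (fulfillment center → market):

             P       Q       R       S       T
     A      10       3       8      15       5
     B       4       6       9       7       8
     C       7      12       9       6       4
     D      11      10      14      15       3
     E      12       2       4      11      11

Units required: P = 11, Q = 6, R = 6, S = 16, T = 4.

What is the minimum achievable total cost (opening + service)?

Minimum total cost: 279

For any fixed open set, each market goes to its cheapest open site; total = fixed + service.
{B, E}: P→B 4·11=44, Q→E 2·6=12, R→E 4·6=24, S→B 7·16=112, T→B 8·4=32. Service 224; fixed 55; total 279.
{B}: service 278 + fixed 29 = 307
{A, B, E}: service 212 + fixed 120 = 332
{A, B, C, D, E}: P→B 4·11=44, Q→E 2·6=12, R→E 4·6=24, S→C 6·16=96, T→D 3·4=12. Service 188; fixed 295; total 483.
No other subset beats 279.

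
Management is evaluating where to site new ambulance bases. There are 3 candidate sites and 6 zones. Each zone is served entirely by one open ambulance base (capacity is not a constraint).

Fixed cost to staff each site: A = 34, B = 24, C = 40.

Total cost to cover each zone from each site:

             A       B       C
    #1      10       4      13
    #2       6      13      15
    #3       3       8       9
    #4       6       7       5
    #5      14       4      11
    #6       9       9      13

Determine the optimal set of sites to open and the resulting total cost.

For any fixed open set, each zone goes to its cheapest open site; total = fixed + service.
{B}: #1→B 4, #2→B 13, #3→B 8, #4→B 7, #5→B 4, #6→B 9. Service 45; fixed 24; total 69.
{A}: #1→A 10, #2→A 6, #3→A 3, #4→A 6, #5→A 14, #6→A 9. Service 48; fixed 34; total 82.
{A, B}: service 32 + fixed 58 = 90
{A, B, C}: #1→B 4, #2→A 6, #3→A 3, #4→C 5, #5→B 4, #6→A 9. Service 31; fixed 98; total 129.
(All 7 nonempty subsets were checked; B only is lowest.)

Open B only; minimum total cost 69.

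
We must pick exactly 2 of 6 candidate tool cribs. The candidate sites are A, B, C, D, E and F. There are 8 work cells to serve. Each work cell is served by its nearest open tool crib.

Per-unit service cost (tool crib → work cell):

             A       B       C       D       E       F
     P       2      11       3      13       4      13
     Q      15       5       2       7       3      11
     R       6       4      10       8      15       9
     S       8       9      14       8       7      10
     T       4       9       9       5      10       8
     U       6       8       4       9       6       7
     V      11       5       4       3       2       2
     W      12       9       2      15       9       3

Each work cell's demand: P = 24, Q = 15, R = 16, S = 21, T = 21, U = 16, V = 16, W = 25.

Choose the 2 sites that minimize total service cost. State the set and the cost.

Choose A and C; total service cost 604.

With exactly 2 open, each work cell uses its cheapest among the chosen.
{A, C}: P→A 2·24=48, Q→C 2·15=30, R→A 6·16=96, S→A 8·21=168, T→A 4·21=84, U→C 4·16=64, V→C 4·16=64, W→C 2·25=50. Service cost 604.
{C, D}: service cost 665
{B, C}: service cost 722
Among all 15 size-2 choices, {A, C} is lowest.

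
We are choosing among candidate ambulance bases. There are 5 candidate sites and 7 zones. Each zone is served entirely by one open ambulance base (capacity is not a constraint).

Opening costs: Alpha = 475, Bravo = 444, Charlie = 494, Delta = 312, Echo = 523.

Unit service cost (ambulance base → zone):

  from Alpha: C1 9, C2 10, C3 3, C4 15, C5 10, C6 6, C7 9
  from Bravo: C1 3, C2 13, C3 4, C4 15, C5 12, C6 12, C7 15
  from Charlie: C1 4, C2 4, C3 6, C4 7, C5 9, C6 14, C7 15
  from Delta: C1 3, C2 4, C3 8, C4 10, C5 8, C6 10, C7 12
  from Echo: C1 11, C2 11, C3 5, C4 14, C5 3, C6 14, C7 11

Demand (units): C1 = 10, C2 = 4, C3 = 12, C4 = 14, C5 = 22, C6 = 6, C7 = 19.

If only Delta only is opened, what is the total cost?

Each zone is assigned to its cheapest site among the open ones.
{Delta}: C1→Delta 3·10=30, C2→Delta 4·4=16, C3→Delta 8·12=96, C4→Delta 10·14=140, C5→Delta 8·22=176, C6→Delta 10·6=60, C7→Delta 12·19=228. Service 746; fixed 312; total 1058.

Total cost: 1058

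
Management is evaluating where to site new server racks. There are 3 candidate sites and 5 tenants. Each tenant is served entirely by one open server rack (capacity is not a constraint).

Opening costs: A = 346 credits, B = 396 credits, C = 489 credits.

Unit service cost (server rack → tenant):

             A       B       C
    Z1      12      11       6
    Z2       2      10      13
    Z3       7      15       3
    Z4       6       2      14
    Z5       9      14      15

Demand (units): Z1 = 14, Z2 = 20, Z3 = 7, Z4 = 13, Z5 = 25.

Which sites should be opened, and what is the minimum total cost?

Open A only; minimum total cost 906.

For any fixed open set, each tenant goes to its cheapest open site; total = fixed + service.
{A}: Z1→A 12·14=168, Z2→A 2·20=40, Z3→A 7·7=49, Z4→A 6·13=78, Z5→A 9·25=225. Service 560; fixed 346; total 906.
{B}: service 835 + fixed 396 = 1231
{A, B}: Z1→B 11·14=154, Z2→A 2·20=40, Z3→A 7·7=49, Z4→B 2·13=26, Z5→A 9·25=225. Service 494; fixed 742; total 1236.
{A, B, C}: service 396 + fixed 1231 = 1627
No other subset beats 906.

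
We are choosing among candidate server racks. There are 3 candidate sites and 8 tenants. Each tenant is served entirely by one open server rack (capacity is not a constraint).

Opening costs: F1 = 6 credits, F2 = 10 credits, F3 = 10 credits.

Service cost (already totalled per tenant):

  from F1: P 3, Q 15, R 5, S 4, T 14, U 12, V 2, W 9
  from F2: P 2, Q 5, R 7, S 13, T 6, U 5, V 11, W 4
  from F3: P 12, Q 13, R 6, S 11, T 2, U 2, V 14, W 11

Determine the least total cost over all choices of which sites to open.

Minimum total cost: 49

For any fixed open set, each tenant goes to its cheapest open site; total = fixed + service.
{F1, F2}: P→F2 2, Q→F2 5, R→F1 5, S→F1 4, T→F2 6, U→F2 5, V→F1 2, W→F2 4. Service 33; fixed 16; total 49.
{F1, F2, F3}: P→F2 2, Q→F2 5, R→F1 5, S→F1 4, T→F3 2, U→F3 2, V→F1 2, W→F2 4. Service 26; fixed 26; total 52.
{F1, F3}: service 40 + fixed 16 = 56
{F1}: service 64 + fixed 6 = 70
No other subset beats 49.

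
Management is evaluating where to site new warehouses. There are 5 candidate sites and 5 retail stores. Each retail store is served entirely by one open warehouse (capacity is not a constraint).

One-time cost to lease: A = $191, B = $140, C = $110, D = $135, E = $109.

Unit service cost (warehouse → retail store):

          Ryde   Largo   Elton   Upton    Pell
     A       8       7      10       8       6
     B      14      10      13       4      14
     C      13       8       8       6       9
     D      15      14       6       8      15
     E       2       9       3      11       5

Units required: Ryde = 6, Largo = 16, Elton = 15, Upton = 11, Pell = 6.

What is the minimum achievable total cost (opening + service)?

For any fixed open set, each retail store goes to its cheapest open site; total = fixed + service.
{E}: Ryde→E 2·6=12, Largo→E 9·16=144, Elton→E 3·15=45, Upton→E 11·11=121, Pell→E 5·6=30. Service 352; fixed 109; total 461.
{C, E}: Ryde→E 2·6=12, Largo→C 8·16=128, Elton→E 3·15=45, Upton→C 6·11=66, Pell→E 5·6=30. Service 281; fixed 219; total 500.
{B, E}: service 275 + fixed 249 = 524
{A, B, C, D, E}: Ryde→E 2·6=12, Largo→A 7·16=112, Elton→E 3·15=45, Upton→B 4·11=44, Pell→E 5·6=30. Service 243; fixed 685; total 928.
No other subset beats 461.

Minimum total cost: 461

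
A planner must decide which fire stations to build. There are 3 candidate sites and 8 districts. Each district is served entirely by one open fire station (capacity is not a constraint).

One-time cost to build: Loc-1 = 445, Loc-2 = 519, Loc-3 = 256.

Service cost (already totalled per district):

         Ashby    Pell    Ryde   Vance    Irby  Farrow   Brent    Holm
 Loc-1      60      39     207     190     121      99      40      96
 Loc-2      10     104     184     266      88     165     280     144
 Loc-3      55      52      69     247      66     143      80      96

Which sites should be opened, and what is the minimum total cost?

For any fixed open set, each district goes to its cheapest open site; total = fixed + service.
{Loc-3}: Ashby→Loc-3 55, Pell→Loc-3 52, Ryde→Loc-3 69, Vance→Loc-3 247, Irby→Loc-3 66, Farrow→Loc-3 143, Brent→Loc-3 80, Holm→Loc-3 96. Service 808; fixed 256; total 1064.
{Loc-1}: service 852 + fixed 445 = 1297
{Loc-1, Loc-3}: Ashby→Loc-3 55, Pell→Loc-1 39, Ryde→Loc-3 69, Vance→Loc-1 190, Irby→Loc-3 66, Farrow→Loc-1 99, Brent→Loc-1 40, Holm→Loc-1 96. Service 654; fixed 701; total 1355.
{Loc-1, Loc-2, Loc-3}: service 609 + fixed 1220 = 1829
(All 7 nonempty subsets were checked; Loc-3 only is lowest.)

Open Loc-3 only; minimum total cost 1064.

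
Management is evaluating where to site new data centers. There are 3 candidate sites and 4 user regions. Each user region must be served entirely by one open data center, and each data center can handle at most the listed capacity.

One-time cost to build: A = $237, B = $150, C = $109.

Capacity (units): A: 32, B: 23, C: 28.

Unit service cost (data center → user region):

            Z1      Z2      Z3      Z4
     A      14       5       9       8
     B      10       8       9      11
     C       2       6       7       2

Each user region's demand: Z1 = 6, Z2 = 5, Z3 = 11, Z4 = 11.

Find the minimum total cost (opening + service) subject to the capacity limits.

Minimum total cost: 410

Open {B, C}: Z1→C 2·6=12, Z2→B 8·5=40, Z3→C 7·11=77, Z4→C 2·11=22.
Loads: B carries 5/23, C carries 28/28. Service 151; fixed 259; total 410.
Next best feasible plan costs 422.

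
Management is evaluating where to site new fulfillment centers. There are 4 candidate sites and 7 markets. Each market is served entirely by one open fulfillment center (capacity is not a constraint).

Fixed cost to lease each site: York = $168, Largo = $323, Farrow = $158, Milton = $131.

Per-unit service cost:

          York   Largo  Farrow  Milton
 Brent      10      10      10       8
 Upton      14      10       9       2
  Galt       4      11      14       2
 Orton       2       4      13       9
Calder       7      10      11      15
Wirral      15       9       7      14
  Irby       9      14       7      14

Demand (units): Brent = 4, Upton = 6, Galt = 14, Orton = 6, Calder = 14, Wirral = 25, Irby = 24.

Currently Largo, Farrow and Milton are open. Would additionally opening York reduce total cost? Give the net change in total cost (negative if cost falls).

Current service cost with {Largo, Farrow, Milton}: 579.
Adding York: each market re-picks its cheapest; new service cost 525, saving 54.
Extra fixed cost: 168. Net change = 168 − 54 = 114.
(Totals: 1191 → 1305.)

No — net change +114 (cost rises by 114).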